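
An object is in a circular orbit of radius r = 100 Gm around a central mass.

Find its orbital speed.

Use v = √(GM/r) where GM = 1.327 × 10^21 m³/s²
r = 100 Gm = 1 × 10^11 m
GM = 1.327 × 10^21 m³/s²
GM/r = (1.327 × 10^21) / (1 × 10^11) = 1.327 × 10^10 m²/s²
v = √(GM/r) = 115195 m/s ≈ 115.2 km/s

Final answer: 115.2 km/s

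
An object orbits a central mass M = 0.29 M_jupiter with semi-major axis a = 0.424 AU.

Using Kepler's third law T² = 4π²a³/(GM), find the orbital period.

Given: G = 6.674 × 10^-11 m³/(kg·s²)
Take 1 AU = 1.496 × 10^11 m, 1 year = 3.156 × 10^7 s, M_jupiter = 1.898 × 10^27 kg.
M = 0.29 M_jupiter = 5.5042 × 10^26 kg
GM = G × M = 6.674 × 10^-11 × 5.5042 × 10^26 = 3.6735 × 10^16 m³/s²
a = 0.424 AU = 6.34304 × 10^10 m
a³ = 2.55207 × 10^32 m³
T = 2π √(a³/GM) = 2π √((2.55207 × 10^32) / (3.6735 × 10^16)) = 2π × 8.33501 × 10^7 s
T = 5.23704 × 10^8 s ≈ 16.59 years

Final answer: 16.59 years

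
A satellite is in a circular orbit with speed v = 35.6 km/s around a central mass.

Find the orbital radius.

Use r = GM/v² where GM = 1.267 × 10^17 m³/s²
v = 35.6 km/s = 35600 m/s
GM = 1.267 × 10^17 m³/s²
v² = 1.26736 × 10^9 m²/s²
r = GM/v² = (1.267 × 10^17) / (1.26736 × 10^9) = 9.99716 × 10^7 m ≈ 99.97 Mm

Final answer: 99.97 Mm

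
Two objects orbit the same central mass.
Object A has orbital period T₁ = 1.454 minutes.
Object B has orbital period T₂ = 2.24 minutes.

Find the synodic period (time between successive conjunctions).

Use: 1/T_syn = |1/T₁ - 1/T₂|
T₁ = 1.454 minutes = 87.24 s
T₂ = 2.24 minutes = 134.4 s
1/T₁ = 0.0114626 s⁻¹
1/T₂ = 0.00744048 s⁻¹
|1/T₁ − 1/T₂| = 0.00402216 s⁻¹
T_syn = 1 / |1/T₁ − 1/T₂| = 248.623 s ≈ 4.144 minutes

Final answer: T_syn = 4.144 minutes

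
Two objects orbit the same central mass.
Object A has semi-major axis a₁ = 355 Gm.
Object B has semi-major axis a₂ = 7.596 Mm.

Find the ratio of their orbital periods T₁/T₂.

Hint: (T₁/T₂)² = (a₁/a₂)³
a₁ = 355 Gm = 3.55 × 10^11 m
a₂ = 7.596 Mm = 7.596 × 10^6 m
a₁/a₂ = 46735.1
T₁/T₂ = (a₁/a₂)^(3/2) = (46735.1)^1.5 = 1.01033 × 10^7

Final answer: T₁/T₂ = 1.01 × 10^7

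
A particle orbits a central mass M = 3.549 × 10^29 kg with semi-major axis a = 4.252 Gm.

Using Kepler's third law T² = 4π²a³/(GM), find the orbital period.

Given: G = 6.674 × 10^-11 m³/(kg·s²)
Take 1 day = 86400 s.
M = 3.549 × 10^29 kg
GM = G × M = 6.674 × 10^-11 × 3.549 × 10^29 = 2.3686 × 10^19 m³/s²
a = 4.252 Gm = 4.252 × 10^9 m
a³ = 7.68741 × 10^28 m³
T = 2π √(a³/GM) = 2π √((7.68741 × 10^28) / (2.3686 × 10^19)) = 2π × 56969.7 s
T = 357951 s ≈ 4.143 days

Final answer: 4.143 days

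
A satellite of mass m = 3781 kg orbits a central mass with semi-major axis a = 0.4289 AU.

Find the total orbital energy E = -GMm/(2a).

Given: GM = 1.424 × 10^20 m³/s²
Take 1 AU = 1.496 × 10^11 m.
a = 0.4289 AU = 6.41634 × 10^10 m
GM = 1.424 × 10^20 m³/s²
2a = 1.28327 × 10^11 m
GMm = 1.424 × 10^20 × 3781 = 5.38414 × 10^23 m³·kg/s²
E = −GMm/(2a) = -4.19565 × 10^12 J ≈ -4.196 TJ

Final answer: -4.196 TJ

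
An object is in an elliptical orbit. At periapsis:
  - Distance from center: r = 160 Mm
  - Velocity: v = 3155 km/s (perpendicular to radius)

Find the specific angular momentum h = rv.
r = 160 Mm = 1.6 × 10^8 m
v = 3155 km/s = 3.155 × 10^6 m/s
h = rv = 1.6 × 10^8 × 3.155 × 10^6 = 5.048 × 10^14 m²/s ≈ 5.048 × 10^14 m²/s

Final answer: h = 5.048 × 10^14 m²/s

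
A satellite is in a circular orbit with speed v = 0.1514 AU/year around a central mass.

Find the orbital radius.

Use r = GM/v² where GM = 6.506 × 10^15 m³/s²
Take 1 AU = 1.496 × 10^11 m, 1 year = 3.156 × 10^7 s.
v = 0.1514 AU/year = 717.663 m/s
GM = 6.506 × 10^15 m³/s²
v² = 515040 m²/s²
r = GM/v² = (6.506 × 10^15) / 515040 = 1.2632 × 10^10 m ≈ 0.08444 AU

Final answer: 0.08444 AU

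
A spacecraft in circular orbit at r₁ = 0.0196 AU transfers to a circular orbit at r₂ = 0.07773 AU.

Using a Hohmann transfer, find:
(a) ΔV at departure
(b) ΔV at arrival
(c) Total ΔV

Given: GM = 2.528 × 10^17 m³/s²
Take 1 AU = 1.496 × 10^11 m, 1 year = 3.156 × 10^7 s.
r₁ = 0.0196 AU = 2.93216 × 10^9 m
r₂ = 0.07773 AU = 1.16284 × 10^10 m
GM = 2.528 × 10^17 m³/s²
Transfer ellipse: a_t = (r₁ + r₂)/2 = 7.28028 × 10^9 m
Circular speed at r₁: v₁ = √(GM/r₁) = 9285.27 m/s
Transfer speed at r₁ (periapsis): v₁ₜ = √(GM(2/r₁ − 1/a_t)) = 11734.9 m/s
(a) ΔV₁ = v₁ₜ − v₁ = 2449.66 m/s ≈ 0.5168 AU/year
Circular speed at r₂: v₂ = √(GM/r₂) = 4662.6 m/s
Transfer speed at r₂ (apoapsis): v₂ₜ = √(GM(2/r₂ − 1/a_t)) = 2959.02 m/s
(b) ΔV₂ = v₂ − v₂ₜ = 1703.58 m/s ≈ 0.3594 AU/year
(c) ΔV_total = ΔV₁ + ΔV₂ = 4153.24 m/s ≈ 0.8762 AU/year

Final answer:
(a) ΔV₁ = 0.5168 AU/year
(b) ΔV₂ = 0.3594 AU/year
(c) ΔV_total = 0.8762 AU/year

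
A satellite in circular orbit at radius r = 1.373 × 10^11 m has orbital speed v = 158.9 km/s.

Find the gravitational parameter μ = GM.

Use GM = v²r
r = 1.373 × 10^11 m
v = 158.9 km/s = 158900 m/s
v² = 2.52492 × 10^10 m²/s²
GM = v²r = 2.52492 × 10^10 × 1.373 × 10^11 = 3.46672 × 10^21 m³/s²
GM ≈ 3.467 × 10^21 m³/s²

Final answer: GM = 3.467 × 10^21 m³/s²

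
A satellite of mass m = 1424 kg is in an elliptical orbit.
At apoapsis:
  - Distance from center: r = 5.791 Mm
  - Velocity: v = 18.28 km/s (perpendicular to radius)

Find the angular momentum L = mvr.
r = 5.791 Mm = 5.791 × 10^6 m
v = 18.28 km/s = 18280 m/s
vr = 18280 × 5.791 × 10^6 = 1.05859 × 10^11 m²/s
L = m × vr = 1424 × 1.05859 × 10^11 = 1.50744 × 10^14 kg·m²/s ≈ 1.507 × 10^14 kg·m²/s

Final answer: L = 1.507 × 10^14 kg·m²/s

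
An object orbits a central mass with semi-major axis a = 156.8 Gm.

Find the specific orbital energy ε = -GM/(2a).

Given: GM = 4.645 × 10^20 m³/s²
a = 156.8 Gm = 1.568 × 10^11 m
GM = 4.645 × 10^20 m³/s²
2a = 3.136 × 10^11 m
ε = −GM/(2a) = -1.48119 × 10^9 J/kg ≈ -1.481 GJ/kg

Final answer: -1.481 GJ/kg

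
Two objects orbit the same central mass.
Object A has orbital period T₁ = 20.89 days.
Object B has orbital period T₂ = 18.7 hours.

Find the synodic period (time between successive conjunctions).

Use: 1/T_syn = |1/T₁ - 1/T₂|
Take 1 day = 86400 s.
T₁ = 20.89 days = 1.8049 × 10^6 s
T₂ = 18.7 hours = 67320 s
1/T₁ = 5.54049 × 10^-7 s⁻¹
1/T₂ = 1.48544 × 10^-5 s⁻¹
|1/T₁ − 1/T₂| = 1.43004 × 10^-5 s⁻¹
T_syn = 1 / |1/T₁ − 1/T₂| = 69928.2 s ≈ 19.42 hours

Final answer: T_syn = 19.42 hours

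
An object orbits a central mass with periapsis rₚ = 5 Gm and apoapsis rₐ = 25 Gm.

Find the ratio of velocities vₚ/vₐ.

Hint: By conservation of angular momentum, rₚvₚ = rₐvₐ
rₚ = 5 Gm = 5 × 10^9 m
rₐ = 25 Gm = 2.5 × 10^10 m
rₚvₚ = rₐvₐ  ⇒  vₚ/vₐ = rₐ/rₚ
vₚ/vₐ = (2.5 × 10^10) / (5 × 10^9) = 5

Final answer: vₚ/vₐ = 5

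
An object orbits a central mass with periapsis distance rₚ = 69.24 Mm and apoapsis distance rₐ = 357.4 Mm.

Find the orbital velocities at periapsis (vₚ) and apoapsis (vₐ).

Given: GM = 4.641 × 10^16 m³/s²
rₚ = 69.24 Mm = 6.924 × 10^7 m
rₐ = 357.4 Mm = 3.574 × 10^8 m
GM = 4.641 × 10^16 m³/s²
a = (rₚ + rₐ)/2 = 2.1332 × 10^8 m
Vis-viva: v² = GM (2/r − 1/a)
vₚ² = 4.641 × 10^16 × (2.8885 × 10^-8 − 4.68779 × 10^-9) = 1.12299 × 10^9 m²/s²
vₚ = 33511.1 m/s ≈ 33.51 km/s
vₐ² = 4.641 × 10^16 × (5.59597 × 10^-9 − 4.68779 × 10^-9) = 4.21485 × 10^7 m²/s²
vₐ = 6492.19 m/s ≈ 6.492 km/s

Final answer: vₚ = 33.51 km/s, vₐ = 6.492 km/s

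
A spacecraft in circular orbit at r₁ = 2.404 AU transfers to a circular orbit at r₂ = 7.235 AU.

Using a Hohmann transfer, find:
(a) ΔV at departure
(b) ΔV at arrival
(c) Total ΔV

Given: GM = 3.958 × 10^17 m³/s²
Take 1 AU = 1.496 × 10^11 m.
r₁ = 2.404 AU = 3.59638 × 10^11 m
r₂ = 7.235 AU = 1.08236 × 10^12 m
GM = 3.958 × 10^17 m³/s²
Transfer ellipse: a_t = (r₁ + r₂)/2 = 7.20997 × 10^11 m
Circular speed at r₁: v₁ = √(GM/r₁) = 1049.07 m/s
Transfer speed at r₁ (periapsis): v₁ₜ = √(GM(2/r₁ − 1/a_t)) = 1285.36 m/s
(a) ΔV₁ = v₁ₜ − v₁ = 236.284 m/s ≈ 236.3 m/s
Circular speed at r₂: v₂ = √(GM/r₂) = 604.718 m/s
Transfer speed at r₂ (apoapsis): v₂ₜ = √(GM(2/r₂ − 1/a_t)) = 427.09 m/s
(b) ΔV₂ = v₂ − v₂ₜ = 177.628 m/s ≈ 177.6 m/s
(c) ΔV_total = ΔV₁ + ΔV₂ = 413.912 m/s ≈ 413.9 m/s

Final answer:
(a) ΔV₁ = 236.3 m/s
(b) ΔV₂ = 177.6 m/s
(c) ΔV_total = 413.9 m/s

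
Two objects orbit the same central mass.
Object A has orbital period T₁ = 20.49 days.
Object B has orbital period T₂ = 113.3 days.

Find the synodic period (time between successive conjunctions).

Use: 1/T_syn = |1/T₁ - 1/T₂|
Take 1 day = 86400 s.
T₁ = 20.49 days = 1.77034 × 10^6 s
T₂ = 113.3 days = 9.78912 × 10^6 s
1/T₁ = 5.64865 × 10^-7 s⁻¹
1/T₂ = 1.02154 × 10^-7 s⁻¹
|1/T₁ − 1/T₂| = 4.6271 × 10^-7 s⁻¹
T_syn = 1 / |1/T₁ − 1/T₂| = 2.16118 × 10^6 s ≈ 25.01 days

Final answer: T_syn = 25.01 days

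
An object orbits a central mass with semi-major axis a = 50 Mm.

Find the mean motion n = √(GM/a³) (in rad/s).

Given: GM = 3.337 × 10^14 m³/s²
a = 50 Mm = 5 × 10^7 m
GM = 3.337 × 10^14 m³/s²
a³ = 1.25 × 10^23 m³
GM/a³ = (3.337 × 10^14) / (1.25 × 10^23) = 2.6696 × 10^-9 s⁻²
n = √(GM/a³) = 5.16682 × 10^-5 rad/s ≈ 5.167 × 10^-5 rad/s

Final answer: n = 5.167 × 10^-5 rad/s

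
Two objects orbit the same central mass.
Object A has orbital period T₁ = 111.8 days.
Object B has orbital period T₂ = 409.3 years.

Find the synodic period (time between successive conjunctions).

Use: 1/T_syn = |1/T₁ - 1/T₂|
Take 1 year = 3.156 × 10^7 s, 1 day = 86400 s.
T₁ = 111.8 days = 9.65952 × 10^6 s
T₂ = 409.3 years = 1.29175 × 10^10 s
1/T₁ = 1.03525 × 10^-7 s⁻¹
1/T₂ = 7.74143 × 10^-11 s⁻¹
|1/T₁ − 1/T₂| = 1.03447 × 10^-7 s⁻¹
T_syn = 1 / |1/T₁ − 1/T₂| = 9.66675 × 10^6 s ≈ 111.9 days

Final answer: T_syn = 111.9 days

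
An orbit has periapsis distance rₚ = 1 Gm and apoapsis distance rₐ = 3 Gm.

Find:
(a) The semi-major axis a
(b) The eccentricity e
rₚ = 1 Gm = 1 × 10^9 m
rₐ = 3 Gm = 3 × 10^9 m
(a) a = (rₚ + rₐ)/2 = 2 × 10^9 m ≈ 2 Gm
(b) e = (rₐ − rₚ)/(rₐ + rₚ) = (2 × 10^9) / (4 × 10^9) = 0.5

Final answer:
(a) a = 2 Gm
(b) e = 0.5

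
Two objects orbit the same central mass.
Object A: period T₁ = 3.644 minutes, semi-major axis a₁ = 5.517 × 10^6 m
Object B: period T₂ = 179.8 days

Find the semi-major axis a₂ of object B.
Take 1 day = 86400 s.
T₁ = 3.644 minutes = 218.64 s
T₂ = 179.8 days = 1.55347 × 10^7 s
a₁ = 5.517 × 10^6 m
Kepler's third law: (T₂/T₁)² = (a₂/a₁)³  ⇒  a₂ = a₁ (T₂/T₁)^(2/3)
T₂/T₁ = 71051.6
(T₂/T₁)^(2/3) = 1715.47
a₂ = 5.517 × 10^6 m × 1715.47 = 9.46424 × 10^9 m ≈ 9.464 × 10^9 m

Final answer: a₂ = 9.464 × 10^9 m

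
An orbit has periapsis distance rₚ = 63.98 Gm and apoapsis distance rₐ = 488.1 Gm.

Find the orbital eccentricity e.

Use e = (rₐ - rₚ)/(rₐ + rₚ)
rₚ = 63.98 Gm = 6.398 × 10^10 m
rₐ = 488.1 Gm = 4.881 × 10^11 m
rₐ − rₚ = 4.2412 × 10^11 m
rₐ + rₚ = 5.5208 × 10^11 m
e = (rₐ − rₚ)/(rₐ + rₚ) = 0.768222

Final answer: e = 0.7682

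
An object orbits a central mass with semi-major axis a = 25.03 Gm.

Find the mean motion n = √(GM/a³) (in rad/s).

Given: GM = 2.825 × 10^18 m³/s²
a = 25.03 Gm = 2.503 × 10^10 m
GM = 2.825 × 10^18 m³/s²
a³ = 1.56813 × 10^31 m³
GM/a³ = (2.825 × 10^18) / (1.56813 × 10^31) = 1.80151 × 10^-13 s⁻²
n = √(GM/a³) = 4.24442 × 10^-7 rad/s ≈ 4.244 × 10^-7 rad/s

Final answer: n = 4.244 × 10^-7 rad/s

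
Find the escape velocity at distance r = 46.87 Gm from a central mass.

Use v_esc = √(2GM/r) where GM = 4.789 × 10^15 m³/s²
r = 46.87 Gm = 4.687 × 10^10 m
GM = 4.789 × 10^15 m³/s²
2GM/r = 2 × (4.789 × 10^15) / (4.687 × 10^10) = 204352 m²/s²
v_esc = √(2GM/r) = 452.054 m/s ≈ 452.1 m/s

Final answer: 452.1 m/s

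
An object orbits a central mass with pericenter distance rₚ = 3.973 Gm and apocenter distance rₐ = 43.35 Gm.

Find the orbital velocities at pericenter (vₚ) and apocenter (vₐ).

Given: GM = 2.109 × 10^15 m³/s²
rₚ = 3.973 Gm = 3.973 × 10^9 m
rₐ = 43.35 Gm = 4.335 × 10^10 m
GM = 2.109 × 10^15 m³/s²
a = (rₚ + rₐ)/2 = 2.36615 × 10^10 m
Vis-viva: v² = GM (2/r − 1/a)
vₚ² = 2.109 × 10^15 × (5.03398 × 10^-10 − 4.22627 × 10^-11) = 972534 m²/s²
vₚ = 986.171 m/s ≈ 986.2 m/s
vₐ² = 2.109 × 10^15 × (4.61361 × 10^-11 − 4.22627 × 10^-11) = 8168.9 m²/s²
vₐ = 90.382 m/s ≈ 90.38 m/s

Final answer: vₚ = 986.2 m/s, vₐ = 90.38 m/s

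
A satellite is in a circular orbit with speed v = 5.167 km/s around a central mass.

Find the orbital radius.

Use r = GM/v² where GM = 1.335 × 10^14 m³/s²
v = 5.167 km/s = 5167 m/s
GM = 1.335 × 10^14 m³/s²
v² = 2.66979 × 10^7 m²/s²
r = GM/v² = (1.335 × 10^14) / (2.66979 × 10^7) = 5.0004 × 10^6 m ≈ 5 Mm

Final answer: 5 Mm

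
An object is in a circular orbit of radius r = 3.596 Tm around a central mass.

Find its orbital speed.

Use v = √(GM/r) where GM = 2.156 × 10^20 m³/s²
r = 3.596 Tm = 3.596 × 10^12 m
GM = 2.156 × 10^20 m³/s²
GM/r = (2.156 × 10^20) / (3.596 × 10^12) = 5.99555 × 10^7 m²/s²
v = √(GM/r) = 7743.09 m/s ≈ 7.743 km/s

Final answer: 7.743 km/s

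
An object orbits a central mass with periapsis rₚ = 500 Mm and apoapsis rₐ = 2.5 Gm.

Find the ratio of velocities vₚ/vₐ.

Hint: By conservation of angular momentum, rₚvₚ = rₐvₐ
rₚ = 500 Mm = 5 × 10^8 m
rₐ = 2.5 Gm = 2.5 × 10^9 m
rₚvₚ = rₐvₐ  ⇒  vₚ/vₐ = rₐ/rₚ
vₚ/vₐ = (2.5 × 10^9) / (5 × 10^8) = 5

Final answer: vₚ/vₐ = 5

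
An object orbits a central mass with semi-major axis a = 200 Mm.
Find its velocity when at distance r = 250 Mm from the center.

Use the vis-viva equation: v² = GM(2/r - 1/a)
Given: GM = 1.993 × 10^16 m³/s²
a = 200 Mm = 2 × 10^8 m
r = 250 Mm = 2.5 × 10^8 m
GM = 1.993 × 10^16 m³/s²
2/r − 1/a = 8 × 10^-9 − 5 × 10^-9 = 3 × 10^-9 m⁻¹
v² = GM (2/r − 1/a) = 5.979 × 10^7 m²/s²
v = 7732.4 m/s ≈ 7.732 km/s

Final answer: 7.732 km/s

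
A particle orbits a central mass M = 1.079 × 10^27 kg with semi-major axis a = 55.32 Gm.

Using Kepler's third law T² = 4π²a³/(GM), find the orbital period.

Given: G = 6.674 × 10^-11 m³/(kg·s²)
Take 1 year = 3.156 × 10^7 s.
M = 1.079 × 10^27 kg
GM = G × M = 6.674 × 10^-11 × 1.079 × 10^27 = 7.20125 × 10^16 m³/s²
a = 55.32 Gm = 5.532 × 10^10 m
a³ = 1.69296 × 10^32 m³
T = 2π √(a³/GM) = 2π √((1.69296 × 10^32) / (7.20125 × 10^16)) = 2π × 4.84863 × 10^7 s
T = 3.04649 × 10^8 s ≈ 9.653 years

Final answer: 9.653 years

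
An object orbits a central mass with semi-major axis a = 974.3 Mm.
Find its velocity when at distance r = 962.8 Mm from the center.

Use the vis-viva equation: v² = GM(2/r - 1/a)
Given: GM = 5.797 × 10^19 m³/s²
a = 974.3 Mm = 9.743 × 10^8 m
r = 962.8 Mm = 9.628 × 10^8 m
GM = 5.797 × 10^19 m³/s²
2/r − 1/a = 2.07727 × 10^-9 − 1.02638 × 10^-9 = 1.0509 × 10^-9 m⁻¹
v² = GM (2/r − 1/a) = 6.09205 × 10^10 m²/s²
v = 246821 m/s ≈ 246.8 km/s

Final answer: 246.8 km/s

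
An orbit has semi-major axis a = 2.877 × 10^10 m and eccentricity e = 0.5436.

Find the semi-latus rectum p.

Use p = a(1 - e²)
a = 2.877 × 10^10 m
e = 0.5436,  e² = 0.295501,  1 − e² = 0.704499
p = a(1 − e²) = 2.877 × 10^10 m × 0.704499 = 2.02684 × 10^10 m ≈ 2.027 × 10^10 m

Final answer: p = 2.027 × 10^10 m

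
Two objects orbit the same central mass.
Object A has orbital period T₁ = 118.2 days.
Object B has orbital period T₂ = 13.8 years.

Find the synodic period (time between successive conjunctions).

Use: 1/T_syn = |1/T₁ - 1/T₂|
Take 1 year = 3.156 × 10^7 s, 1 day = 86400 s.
T₁ = 118.2 days = 1.02125 × 10^7 s
T₂ = 13.8 years = 4.35528 × 10^8 s
1/T₁ = 9.79194 × 10^-8 s⁻¹
1/T₂ = 2.29606 × 10^-9 s⁻¹
|1/T₁ − 1/T₂| = 9.56233 × 10^-8 s⁻¹
T_syn = 1 / |1/T₁ − 1/T₂| = 1.04577 × 10^7 s ≈ 121 days

Final answer: T_syn = 121 days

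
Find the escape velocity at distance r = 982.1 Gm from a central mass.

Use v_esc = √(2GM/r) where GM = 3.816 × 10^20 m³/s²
r = 982.1 Gm = 9.821 × 10^11 m
GM = 3.816 × 10^20 m³/s²
2GM/r = 2 × (3.816 × 10^20) / (9.821 × 10^11) = 7.7711 × 10^8 m²/s²
v_esc = √(2GM/r) = 27876.7 m/s ≈ 27.88 km/s

Final answer: 27.88 km/s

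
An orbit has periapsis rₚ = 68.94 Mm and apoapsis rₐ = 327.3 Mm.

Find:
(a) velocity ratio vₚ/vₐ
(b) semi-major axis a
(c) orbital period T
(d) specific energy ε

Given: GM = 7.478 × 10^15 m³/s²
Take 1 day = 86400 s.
rₚ = 68.94 Mm = 6.894 × 10^7 m
rₐ = 327.3 Mm = 3.273 × 10^8 m
GM = 7.478 × 10^15 m³/s²
a = (rₚ + rₐ)/2 = 1.9812 × 10^8 m
e = (rₐ − rₚ)/(rₐ + rₚ) = (2.5836 × 10^8) / (3.9624 × 10^8) = 0.652029
(a) vₚ/vₐ = rₐ/rₚ (angular momentum) = (3.273 × 10^8) / (6.894 × 10^7) = 4.74761 ≈ 4.748
(b) a = 1.9812 × 10^8 m ≈ 198.1 Mm
(c) a³ = 7.77651 × 10^24 m³;  T = 2π √(a³/GM) = 2π × 32247.8 s = 202619 s ≈ 2.345 days
(d) 2a = 3.9624 × 10^8 m;  ε = −GM/(2a) = -1.88724 × 10^7 J/kg ≈ -18.87 MJ/kg

Final answer:
(a) velocity ratio vₚ/vₐ = 4.748
(b) semi-major axis a = 198.1 Mm
(c) orbital period T = 2.345 days
(d) specific energy ε = -18.87 MJ/kg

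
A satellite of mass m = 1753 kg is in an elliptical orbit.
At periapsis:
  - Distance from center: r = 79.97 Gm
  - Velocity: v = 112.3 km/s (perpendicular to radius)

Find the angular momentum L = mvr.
r = 79.97 Gm = 7.997 × 10^10 m
v = 112.3 km/s = 112300 m/s
vr = 112300 × 7.997 × 10^10 = 8.98063 × 10^15 m²/s
L = m × vr = 1753 × 8.98063 × 10^15 = 1.5743 × 10^19 kg·m²/s ≈ 1.574 × 10^19 kg·m²/s

Final answer: L = 1.574 × 10^19 kg·m²/s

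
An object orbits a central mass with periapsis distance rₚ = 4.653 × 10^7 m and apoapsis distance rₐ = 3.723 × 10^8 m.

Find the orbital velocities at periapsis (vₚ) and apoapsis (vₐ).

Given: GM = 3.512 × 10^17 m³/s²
rₚ = 4.653 × 10^7 m
rₐ = 3.723 × 10^8 m
GM = 3.512 × 10^17 m³/s²
a = (rₚ + rₐ)/2 = 2.09415 × 10^8 m
Vis-viva: v² = GM (2/r − 1/a)
vₚ² = 3.512 × 10^17 × (4.2983 × 10^-8 − 4.77521 × 10^-9) = 1.34186 × 10^10 m²/s²
vₚ = 115839 m/s ≈ 115.8 km/s
vₐ² = 3.512 × 10^17 × (5.37201 × 10^-9 − 4.77521 × 10^-9) = 2.09598 × 10^8 m²/s²
vₐ = 14477.5 m/s ≈ 14.48 km/s

Final answer: vₚ = 115.8 km/s, vₐ = 14.48 km/s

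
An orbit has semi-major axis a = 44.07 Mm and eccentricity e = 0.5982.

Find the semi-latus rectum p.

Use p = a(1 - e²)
a = 44.07 Mm = 4.407 × 10^7 m
e = 0.5982,  e² = 0.357843,  1 − e² = 0.642157
p = a(1 − e²) = 4.407 × 10^7 m × 0.642157 = 2.82998 × 10^7 m ≈ 28.3 Mm

Final answer: p = 28.3 Mm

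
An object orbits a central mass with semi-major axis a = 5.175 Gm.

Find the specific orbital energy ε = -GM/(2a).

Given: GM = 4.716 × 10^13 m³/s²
a = 5.175 Gm = 5.175 × 10^9 m
GM = 4.716 × 10^13 m³/s²
2a = 1.035 × 10^10 m
ε = −GM/(2a) = -4556.52 J/kg ≈ -4.557 kJ/kg

Final answer: -4.557 kJ/kg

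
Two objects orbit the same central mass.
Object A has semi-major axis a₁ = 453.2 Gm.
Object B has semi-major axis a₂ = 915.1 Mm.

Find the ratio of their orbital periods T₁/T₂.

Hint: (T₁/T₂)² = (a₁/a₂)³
a₁ = 453.2 Gm = 4.532 × 10^11 m
a₂ = 915.1 Mm = 9.151 × 10^8 m
a₁/a₂ = 495.246
T₁/T₂ = (a₁/a₂)^(3/2) = (495.246)^1.5 = 11021.3

Final answer: T₁/T₂ = 1.102 × 10^4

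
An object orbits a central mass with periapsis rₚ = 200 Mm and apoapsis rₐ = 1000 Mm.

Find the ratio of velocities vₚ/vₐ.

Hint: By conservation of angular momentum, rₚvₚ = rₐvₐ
rₚ = 200 Mm = 2 × 10^8 m
rₐ = 1000 Mm = 1 × 10^9 m
rₚvₚ = rₐvₐ  ⇒  vₚ/vₐ = rₐ/rₚ
vₚ/vₐ = (1 × 10^9) / (2 × 10^8) = 5

Final answer: vₚ/vₐ = 5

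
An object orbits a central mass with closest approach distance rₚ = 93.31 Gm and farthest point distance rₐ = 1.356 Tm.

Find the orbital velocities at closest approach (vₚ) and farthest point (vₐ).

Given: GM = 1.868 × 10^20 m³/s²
rₚ = 93.31 Gm = 9.331 × 10^10 m
rₐ = 1.356 Tm = 1.356 × 10^12 m
GM = 1.868 × 10^20 m³/s²
a = (rₚ + rₐ)/2 = 7.24655 × 10^11 m
Vis-viva: v² = GM (2/r − 1/a)
vₚ² = 1.868 × 10^20 × (2.14339 × 10^-11 − 1.37997 × 10^-12) = 3.74608 × 10^9 m²/s²
vₚ = 61205.2 m/s ≈ 61.21 km/s
vₐ² = 1.868 × 10^20 × (1.47493 × 10^-12 − 1.37997 × 10^-12) = 1.77384 × 10^7 m²/s²
vₐ = 4211.7 m/s ≈ 4.212 km/s

Final answer: vₚ = 61.21 km/s, vₐ = 4.212 km/s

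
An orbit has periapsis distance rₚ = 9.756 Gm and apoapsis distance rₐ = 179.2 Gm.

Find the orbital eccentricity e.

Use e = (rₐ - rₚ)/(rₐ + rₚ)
rₚ = 9.756 Gm = 9.756 × 10^9 m
rₐ = 179.2 Gm = 1.792 × 10^11 m
rₐ − rₚ = 1.69444 × 10^11 m
rₐ + rₚ = 1.88956 × 10^11 m
e = (rₐ − rₚ)/(rₐ + rₚ) = 0.896738

Final answer: e = 0.8967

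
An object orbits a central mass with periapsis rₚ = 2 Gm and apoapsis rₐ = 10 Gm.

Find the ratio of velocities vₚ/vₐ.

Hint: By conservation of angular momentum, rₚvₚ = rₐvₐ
rₚ = 2 Gm = 2 × 10^9 m
rₐ = 10 Gm = 1 × 10^10 m
rₚvₚ = rₐvₐ  ⇒  vₚ/vₐ = rₐ/rₚ
vₚ/vₐ = (1 × 10^10) / (2 × 10^9) = 5

Final answer: vₚ/vₐ = 5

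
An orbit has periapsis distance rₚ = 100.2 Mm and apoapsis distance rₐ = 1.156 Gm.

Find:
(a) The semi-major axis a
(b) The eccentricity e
rₚ = 100.2 Mm = 1.002 × 10^8 m
rₐ = 1.156 Gm = 1.156 × 10^9 m
(a) a = (rₚ + rₐ)/2 = 6.281 × 10^8 m ≈ 628.1 Mm
(b) e = (rₐ − rₚ)/(rₐ + rₚ) = (1.0558 × 10^9) / (1.2562 × 10^9) = 0.840471

Final answer:
(a) a = 628.1 Mm
(b) e = 0.8405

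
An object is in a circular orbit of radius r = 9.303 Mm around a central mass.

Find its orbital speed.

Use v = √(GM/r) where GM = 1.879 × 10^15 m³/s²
r = 9.303 Mm = 9.303 × 10^6 m
GM = 1.879 × 10^15 m³/s²
GM/r = (1.879 × 10^15) / (9.303 × 10^6) = 2.01978 × 10^8 m²/s²
v = √(GM/r) = 14211.9 m/s ≈ 14.21 km/s

Final answer: 14.21 km/s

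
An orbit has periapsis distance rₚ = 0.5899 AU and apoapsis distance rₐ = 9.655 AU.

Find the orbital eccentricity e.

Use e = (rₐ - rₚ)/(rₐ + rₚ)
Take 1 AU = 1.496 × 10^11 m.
rₚ = 0.5899 AU = 8.8249 × 10^10 m
rₐ = 9.655 AU = 1.44439 × 10^12 m
rₐ − rₚ = 1.35614 × 10^12 m
rₐ + rₚ = 1.53264 × 10^12 m
e = (rₐ − rₚ)/(rₐ + rₚ) = 0.88484

Final answer: e = 0.8848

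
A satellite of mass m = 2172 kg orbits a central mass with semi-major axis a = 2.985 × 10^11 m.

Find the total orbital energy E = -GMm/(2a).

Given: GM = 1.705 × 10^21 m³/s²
a = 2.985 × 10^11 m
GM = 1.705 × 10^21 m³/s²
2a = 5.97 × 10^11 m
GMm = 1.705 × 10^21 × 2172 = 3.70326 × 10^24 m³·kg/s²
E = −GMm/(2a) = -6.20312 × 10^12 J ≈ -6.203 TJ

Final answer: -6.203 TJ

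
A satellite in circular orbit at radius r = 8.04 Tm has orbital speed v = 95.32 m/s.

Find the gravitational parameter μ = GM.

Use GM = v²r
r = 8.04 Tm = 8.04 × 10^12 m
v = 95.32 m/s
v² = 9085.9 m²/s²
GM = v²r = 9085.9 × 8.04 × 10^12 = 7.30507 × 10^16 m³/s²
GM ≈ 7.305 × 10^16 m³/s²

Final answer: GM = 7.305 × 10^16 m³/s²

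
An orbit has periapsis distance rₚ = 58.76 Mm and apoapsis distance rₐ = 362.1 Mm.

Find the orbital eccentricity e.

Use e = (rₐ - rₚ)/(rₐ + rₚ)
rₚ = 58.76 Mm = 5.876 × 10^7 m
rₐ = 362.1 Mm = 3.621 × 10^8 m
rₐ − rₚ = 3.0334 × 10^8 m
rₐ + rₚ = 4.2086 × 10^8 m
e = (rₐ − rₚ)/(rₐ + rₚ) = 0.720762

Final answer: e = 0.7208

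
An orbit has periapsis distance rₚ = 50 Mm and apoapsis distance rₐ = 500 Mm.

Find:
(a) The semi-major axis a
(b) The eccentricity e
rₚ = 50 Mm = 5 × 10^7 m
rₐ = 500 Mm = 5 × 10^8 m
(a) a = (rₚ + rₐ)/2 = 2.75 × 10^8 m ≈ 275 Mm
(b) e = (rₐ − rₚ)/(rₐ + rₚ) = (4.5 × 10^8) / (5.5 × 10^8) = 0.818182

Final answer:
(a) a = 275 Mm
(b) e = 0.8182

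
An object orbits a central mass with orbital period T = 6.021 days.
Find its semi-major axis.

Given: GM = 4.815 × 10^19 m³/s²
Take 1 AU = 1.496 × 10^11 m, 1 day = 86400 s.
T = 6.021 days = 520214 s
GM = 4.815 × 10^19 m³/s²
Kepler's third law: a³ = GM T² / (4π²)
T² = 2.70623 × 10^11 s²
a³ = (4.815 × 10^19) × (2.70623 × 10^11) / (4π²) = 3.30066 × 10^29 m³
a = (a³)^(1/3) = 6.91089 × 10^9 m ≈ 0.0462 AU

Final answer: 0.0462 AU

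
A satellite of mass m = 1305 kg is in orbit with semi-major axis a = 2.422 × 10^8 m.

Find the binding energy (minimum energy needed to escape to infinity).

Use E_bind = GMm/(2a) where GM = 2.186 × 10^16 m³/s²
a = 2.422 × 10^8 m
GM = 2.186 × 10^16 m³/s²
m = 1305 kg
GMm = 2.186 × 10^16 × 1305 = 2.85273 × 10^19 m³·kg/s²
2a = 4.844 × 10^8 m
E_bind = GMm/(2a) = 5.8892 × 10^10 J ≈ 58.89 GJ

Final answer: 58.89 GJ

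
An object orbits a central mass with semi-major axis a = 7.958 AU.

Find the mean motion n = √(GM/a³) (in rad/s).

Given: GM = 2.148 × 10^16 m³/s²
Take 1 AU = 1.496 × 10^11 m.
a = 7.958 AU = 1.19052 × 10^12 m
GM = 2.148 × 10^16 m³/s²
a³ = 1.68736 × 10^36 m³
GM/a³ = (2.148 × 10^16) / (1.68736 × 10^36) = 1.273 × 10^-20 s⁻²
n = √(GM/a³) = 1.12827 × 10^-10 rad/s ≈ 1.128 × 10^-10 rad/s

Final answer: n = 1.128 × 10^-10 rad/s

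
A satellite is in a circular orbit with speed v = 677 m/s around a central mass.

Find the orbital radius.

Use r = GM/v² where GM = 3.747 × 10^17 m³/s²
v = 677 m/s
GM = 3.747 × 10^17 m³/s²
v² = 458329 m²/s²
r = GM/v² = (3.747 × 10^17) / 458329 = 8.17535 × 10^11 m ≈ 8.175 × 10^11 m

Final answer: 8.175 × 10^11 m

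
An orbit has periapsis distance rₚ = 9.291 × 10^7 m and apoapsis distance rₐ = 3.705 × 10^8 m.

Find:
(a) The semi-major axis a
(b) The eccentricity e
rₚ = 9.291 × 10^7 m
rₐ = 3.705 × 10^8 m
(a) a = (rₚ + rₐ)/2 = 2.31705 × 10^8 m ≈ 2.317 × 10^8 m
(b) e = (rₐ − rₚ)/(rₐ + rₚ) = (2.7759 × 10^8) / (4.6341 × 10^8) = 0.599016

Final answer:
(a) a = 2.317 × 10^8 m
(b) e = 0.599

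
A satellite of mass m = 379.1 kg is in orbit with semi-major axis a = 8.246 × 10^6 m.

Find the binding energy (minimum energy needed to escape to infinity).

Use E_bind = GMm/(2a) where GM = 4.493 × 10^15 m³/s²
a = 8.246 × 10^6 m
GM = 4.493 × 10^15 m³/s²
m = 379.1 kg
GMm = 4.493 × 10^15 × 379.1 = 1.7033 × 10^18 m³·kg/s²
2a = 1.6492 × 10^7 m
E_bind = GMm/(2a) = 1.0328 × 10^11 J ≈ 103.3 GJ

Final answer: 103.3 GJ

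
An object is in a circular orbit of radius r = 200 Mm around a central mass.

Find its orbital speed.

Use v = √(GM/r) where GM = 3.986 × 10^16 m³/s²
r = 200 Mm = 2 × 10^8 m
GM = 3.986 × 10^16 m³/s²
GM/r = (3.986 × 10^16) / (2 × 10^8) = 1.993 × 10^8 m²/s²
v = √(GM/r) = 14117.4 m/s ≈ 14.12 km/s

Final answer: 14.12 km/s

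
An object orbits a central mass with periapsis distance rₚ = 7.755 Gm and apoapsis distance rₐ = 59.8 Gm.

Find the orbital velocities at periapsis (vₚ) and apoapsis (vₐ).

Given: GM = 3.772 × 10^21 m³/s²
rₚ = 7.755 Gm = 7.755 × 10^9 m
rₐ = 59.8 Gm = 5.98 × 10^10 m
GM = 3.772 × 10^21 m³/s²
a = (rₚ + rₐ)/2 = 3.37775 × 10^10 m
Vis-viva: v² = GM (2/r − 1/a)
vₚ² = 3.772 × 10^21 × (2.57898 × 10^-10 − 2.96055 × 10^-11) = 8.6112 × 10^11 m²/s²
vₚ = 927965 m/s ≈ 928 km/s
vₐ² = 3.772 × 10^21 × (3.34448 × 10^-11 − 2.96055 × 10^-11) = 1.44819 × 10^10 m²/s²
vₐ = 120341 m/s ≈ 120.3 km/s

Final answer: vₚ = 928 km/s, vₐ = 120.3 km/s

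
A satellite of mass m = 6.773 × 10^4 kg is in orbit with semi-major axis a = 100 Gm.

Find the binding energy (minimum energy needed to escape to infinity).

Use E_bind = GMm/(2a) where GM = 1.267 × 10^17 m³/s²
a = 100 Gm = 1 × 10^11 m
GM = 1.267 × 10^17 m³/s²
m = 6.773 × 10^4 kg
GMm = 1.267 × 10^17 × 67730 = 8.58139 × 10^21 m³·kg/s²
2a = 2 × 10^11 m
E_bind = GMm/(2a) = 4.2907 × 10^10 J ≈ 42.91 GJ

Final answer: 42.91 GJ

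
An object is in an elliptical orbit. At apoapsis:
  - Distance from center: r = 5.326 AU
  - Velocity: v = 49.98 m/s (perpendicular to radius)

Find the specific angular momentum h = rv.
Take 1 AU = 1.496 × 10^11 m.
r = 5.326 AU = 7.9677 × 10^11 m
v = 49.98 m/s
h = rv = 7.9677 × 10^11 × 49.98 = 3.98225 × 10^13 m²/s ≈ 3.982 × 10^13 m²/s

Final answer: h = 3.982 × 10^13 m²/s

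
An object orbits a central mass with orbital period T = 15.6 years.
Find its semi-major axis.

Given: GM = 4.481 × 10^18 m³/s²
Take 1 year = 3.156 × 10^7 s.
T = 15.6 years = 4.92336 × 10^8 s
GM = 4.481 × 10^18 m³/s²
Kepler's third law: a³ = GM T² / (4π²)
T² = 2.42395 × 10^17 s²
a³ = (4.481 × 10^18) × (2.42395 × 10^17) / (4π²) = 2.7513 × 10^34 m³
a = (a³)^(1/3) = 3.01888 × 10^11 m ≈ 301.9 Gm

Final answer: 301.9 Gm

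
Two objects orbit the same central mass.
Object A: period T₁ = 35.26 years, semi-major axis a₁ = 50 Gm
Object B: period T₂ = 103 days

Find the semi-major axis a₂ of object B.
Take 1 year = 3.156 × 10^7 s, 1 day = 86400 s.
T₁ = 35.26 years = 1.11281 × 10^9 s
T₂ = 103 days = 8.8992 × 10^6 s
a₁ = 50 Gm = 5 × 10^10 m
Kepler's third law: (T₂/T₁)² = (a₂/a₁)³  ⇒  a₂ = a₁ (T₂/T₁)^(2/3)
T₂/T₁ = 0.00799708
(T₂/T₁)^(2/3) = 0.0399903
a₂ = 5 × 10^10 m × 0.0399903 = 1.99951 × 10^9 m ≈ 2 Gm

Final answer: a₂ = 2 Gm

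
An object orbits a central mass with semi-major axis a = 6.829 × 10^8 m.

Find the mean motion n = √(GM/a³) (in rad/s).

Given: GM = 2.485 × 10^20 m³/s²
a = 6.829 × 10^8 m
GM = 2.485 × 10^20 m³/s²
a³ = 3.18472 × 10^26 m³
GM/a³ = (2.485 × 10^20) / (3.18472 × 10^26) = 7.80288 × 10^-7 s⁻²
n = √(GM/a³) = 0.000883339 rad/s ≈ 0.0008833 rad/s

Final answer: n = 0.0008833 rad/s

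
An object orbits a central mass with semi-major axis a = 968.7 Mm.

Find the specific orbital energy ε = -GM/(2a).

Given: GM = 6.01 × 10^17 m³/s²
a = 968.7 Mm = 9.687 × 10^8 m
GM = 6.01 × 10^17 m³/s²
2a = 1.9374 × 10^9 m
ε = −GM/(2a) = -3.1021 × 10^8 J/kg ≈ -310.2 MJ/kg

Final answer: -310.2 MJ/kg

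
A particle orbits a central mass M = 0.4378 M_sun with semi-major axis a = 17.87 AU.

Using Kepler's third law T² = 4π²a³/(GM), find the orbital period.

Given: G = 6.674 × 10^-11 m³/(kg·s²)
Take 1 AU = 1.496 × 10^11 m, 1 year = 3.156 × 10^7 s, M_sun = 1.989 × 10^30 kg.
M = 0.4378 M_sun = 8.70784 × 10^29 kg
GM = G × M = 6.674 × 10^-11 × 8.70784 × 10^29 = 5.81161 × 10^19 m³/s²
a = 17.87 AU = 2.67335 × 10^12 m
a³ = 1.91059 × 10^37 m³
T = 2π √(a³/GM) = 2π √((1.91059 × 10^37) / (5.81161 × 10^19)) = 2π × 5.73371 × 10^8 s
T = 3.6026 × 10^9 s ≈ 114.2 years

Final answer: 114.2 years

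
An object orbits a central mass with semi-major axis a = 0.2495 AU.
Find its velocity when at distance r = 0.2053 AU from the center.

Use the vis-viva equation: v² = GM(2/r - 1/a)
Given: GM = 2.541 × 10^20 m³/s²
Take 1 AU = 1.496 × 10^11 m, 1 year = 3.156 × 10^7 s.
a = 0.2495 AU = 3.73252 × 10^10 m
r = 0.2053 AU = 3.07129 × 10^10 m
GM = 2.541 × 10^20 m³/s²
2/r − 1/a = 6.51193 × 10^-11 − 2.67916 × 10^-11 = 3.83277 × 10^-11 m⁻¹
v² = GM (2/r − 1/a) = 9.73907 × 10^9 m²/s²
v = 98686.7 m/s ≈ 20.82 AU/year

Final answer: 20.82 AU/year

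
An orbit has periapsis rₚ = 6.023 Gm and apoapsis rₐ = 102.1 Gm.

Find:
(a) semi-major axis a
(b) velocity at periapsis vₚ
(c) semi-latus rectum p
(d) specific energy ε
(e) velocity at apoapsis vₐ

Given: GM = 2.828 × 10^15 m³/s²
rₚ = 6.023 Gm = 6.023 × 10^9 m
rₐ = 102.1 Gm = 1.021 × 10^11 m
GM = 2.828 × 10^15 m³/s²
a = (rₚ + rₐ)/2 = 5.40615 × 10^10 m
e = (rₐ − rₚ)/(rₐ + rₚ) = (9.6077 × 10^10) / (1.08123 × 10^11) = 0.88859
(a) a = 5.40615 × 10^10 m ≈ 54.06 Gm
(b) vₚ² = GM (2/rₚ − 1/a) = 2.828 × 10^15 × (3.3206 × 10^-10 − 1.84975 × 10^-11) = 886756 m²/s²;  vₚ = 941.677 m/s ≈ 941.7 m/s
(c) 1 − e² = 0.210408;  p = a(1 − e²) = 5.40615 × 10^10 × 0.210408 = 1.1375 × 10^10 m ≈ 11.37 Gm
(d) 2a = 1.08123 × 10^11 m;  ε = −GM/(2a) = -26155.4 J/kg ≈ -26.16 kJ/kg
(e) vₐ² = GM (2/rₐ − 1/a) = 2.828 × 10^15 × (1.95886 × 10^-11 − 1.84975 × 10^-11) = 3085.88 m²/s²;  vₐ = 55.5507 m/s ≈ 55.55 m/s

Final answer:
(a) semi-major axis a = 54.06 Gm
(b) velocity at periapsis vₚ = 941.7 m/s
(c) semi-latus rectum p = 11.37 Gm
(d) specific energy ε = -26.16 kJ/kg
(e) velocity at apoapsis vₐ = 55.55 m/s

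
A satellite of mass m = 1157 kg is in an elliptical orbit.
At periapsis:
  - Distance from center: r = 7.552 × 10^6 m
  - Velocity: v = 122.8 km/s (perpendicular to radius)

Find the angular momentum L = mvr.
r = 7.552 × 10^6 m
v = 122.8 km/s = 122800 m/s
vr = 122800 × 7.552 × 10^6 = 9.27386 × 10^11 m²/s
L = m × vr = 1157 × 9.27386 × 10^11 = 1.07299 × 10^15 kg·m²/s ≈ 1.073 × 10^15 kg·m²/s

Final answer: L = 1.073 × 10^15 kg·m²/s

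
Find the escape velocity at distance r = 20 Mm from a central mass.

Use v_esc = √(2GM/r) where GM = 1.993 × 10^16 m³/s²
r = 20 Mm = 2 × 10^7 m
GM = 1.993 × 10^16 m³/s²
2GM/r = 2 × (1.993 × 10^16) / (2 × 10^7) = 1.993 × 10^9 m²/s²
v_esc = √(2GM/r) = 44643 m/s ≈ 44.64 km/s

Final answer: 44.64 km/s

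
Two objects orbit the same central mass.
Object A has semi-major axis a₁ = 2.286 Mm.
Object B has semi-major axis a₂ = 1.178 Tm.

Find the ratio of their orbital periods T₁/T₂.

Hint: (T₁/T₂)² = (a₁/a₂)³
a₁ = 2.286 Mm = 2.286 × 10^6 m
a₂ = 1.178 Tm = 1.178 × 10^12 m
a₁/a₂ = 1.94058 × 10^-6
T₁/T₂ = (a₁/a₂)^(3/2) = (1.94058 × 10^-6)^1.5 = 2.70331 × 10^-9

Final answer: T₁/T₂ = 2.703 × 10^-9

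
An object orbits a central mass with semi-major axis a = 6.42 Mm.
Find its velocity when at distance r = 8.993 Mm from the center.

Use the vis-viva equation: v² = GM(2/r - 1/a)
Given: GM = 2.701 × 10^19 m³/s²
a = 6.42 Mm = 6.42 × 10^6 m
r = 8.993 Mm = 8.993 × 10^6 m
GM = 2.701 × 10^19 m³/s²
2/r − 1/a = 2.22395 × 10^-7 − 1.55763 × 10^-7 = 6.6632 × 10^-8 m⁻¹
v² = GM (2/r − 1/a) = 1.79973 × 10^12 m²/s²
v = 1.34154 × 10^6 m/s ≈ 1342 km/s

Final answer: 1342 km/s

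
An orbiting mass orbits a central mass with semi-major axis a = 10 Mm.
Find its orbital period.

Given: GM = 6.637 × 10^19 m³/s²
a = 10 Mm = 1 × 10^7 m
GM = 6.637 × 10^19 m³/s²
a³ = 1 × 10^21 m³
T = 2π √(a³/GM) = 2π √((1 × 10^21) / (6.637 × 10^19)) = 2π × 3.88163 s
T = 24.389 s ≈ 24.39 seconds

Final answer: 24.39 seconds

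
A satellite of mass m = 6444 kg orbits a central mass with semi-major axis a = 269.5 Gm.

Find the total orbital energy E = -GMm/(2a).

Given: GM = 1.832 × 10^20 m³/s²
a = 269.5 Gm = 2.695 × 10^11 m
GM = 1.832 × 10^20 m³/s²
2a = 5.39 × 10^11 m
GMm = 1.832 × 10^20 × 6444 = 1.18054 × 10^24 m³·kg/s²
E = −GMm/(2a) = -2.19024 × 10^12 J ≈ -2.19 TJ

Final answer: -2.19 TJ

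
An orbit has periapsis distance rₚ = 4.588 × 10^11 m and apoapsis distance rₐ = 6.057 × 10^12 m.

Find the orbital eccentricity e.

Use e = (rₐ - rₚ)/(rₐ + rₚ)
rₚ = 4.588 × 10^11 m
rₐ = 6.057 × 10^12 m
rₐ − rₚ = 5.5982 × 10^12 m
rₐ + rₚ = 6.5158 × 10^12 m
e = (rₐ − rₚ)/(rₐ + rₚ) = 0.859173

Final answer: e = 0.8592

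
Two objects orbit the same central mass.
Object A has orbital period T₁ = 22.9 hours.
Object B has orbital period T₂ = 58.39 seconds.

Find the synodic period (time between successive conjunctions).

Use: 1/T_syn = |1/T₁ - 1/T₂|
T₁ = 22.9 hours = 82440 s
T₂ = 58.39 seconds
1/T₁ = 1.213 × 10^-5 s⁻¹
1/T₂ = 0.0171262 s⁻¹
|1/T₁ − 1/T₂| = 0.0171141 s⁻¹
T_syn = 1 / |1/T₁ − 1/T₂| = 58.4314 s ≈ 58.43 seconds

Final answer: T_syn = 58.43 seconds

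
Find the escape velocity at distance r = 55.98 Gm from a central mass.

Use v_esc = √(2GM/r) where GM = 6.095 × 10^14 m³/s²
r = 55.98 Gm = 5.598 × 10^10 m
GM = 6.095 × 10^14 m³/s²
2GM/r = 2 × (6.095 × 10^14) / (5.598 × 10^10) = 21775.6 m²/s²
v_esc = √(2GM/r) = 147.566 m/s ≈ 147.6 m/s

Final answer: 147.6 m/s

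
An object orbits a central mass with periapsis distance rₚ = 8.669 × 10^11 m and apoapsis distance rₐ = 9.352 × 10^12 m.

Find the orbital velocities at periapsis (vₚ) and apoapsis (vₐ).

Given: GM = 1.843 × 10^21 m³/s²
rₚ = 8.669 × 10^11 m
rₐ = 9.352 × 10^12 m
GM = 1.843 × 10^21 m³/s²
a = (rₚ + rₐ)/2 = 5.10945 × 10^12 m
Vis-viva: v² = GM (2/r − 1/a)
vₚ² = 1.843 × 10^21 × (2.30707 × 10^-12 − 1.95716 × 10^-13) = 3.89123 × 10^9 m²/s²
vₚ = 62379.7 m/s ≈ 62.38 km/s
vₐ² = 1.843 × 10^21 × (2.13858 × 10^-13 − 1.95716 × 10^-13) = 3.34361 × 10^7 m²/s²
vₐ = 5782.4 m/s ≈ 5.782 km/s

Final answer: vₚ = 62.38 km/s, vₐ = 5.782 km/s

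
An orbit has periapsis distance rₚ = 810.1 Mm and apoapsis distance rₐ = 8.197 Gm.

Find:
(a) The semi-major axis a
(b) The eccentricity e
rₚ = 810.1 Mm = 8.101 × 10^8 m
rₐ = 8.197 Gm = 8.197 × 10^9 m
(a) a = (rₚ + rₐ)/2 = 4.50355 × 10^9 m ≈ 4.504 Gm
(b) e = (rₐ − rₚ)/(rₐ + rₚ) = (7.3869 × 10^9) / (9.0071 × 10^9) = 0.82012

Final answer:
(a) a = 4.504 Gm
(b) e = 0.8201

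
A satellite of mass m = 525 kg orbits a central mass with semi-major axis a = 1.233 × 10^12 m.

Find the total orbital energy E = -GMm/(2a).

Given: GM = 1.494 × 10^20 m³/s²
a = 1.233 × 10^12 m
GM = 1.494 × 10^20 m³/s²
2a = 2.466 × 10^12 m
GMm = 1.494 × 10^20 × 525 = 7.8435 × 10^22 m³·kg/s²
E = −GMm/(2a) = -3.18066 × 10^10 J ≈ -31.81 GJ

Final answer: -31.81 GJ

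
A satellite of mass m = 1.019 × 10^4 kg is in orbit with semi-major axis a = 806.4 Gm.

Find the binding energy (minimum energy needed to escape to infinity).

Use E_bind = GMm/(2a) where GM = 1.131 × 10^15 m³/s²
a = 806.4 Gm = 8.064 × 10^11 m
GM = 1.131 × 10^15 m³/s²
m = 1.019 × 10^4 kg
GMm = 1.131 × 10^15 × 10190 = 1.15249 × 10^19 m³·kg/s²
2a = 1.6128 × 10^12 m
E_bind = GMm/(2a) = 7.14589 × 10^6 J ≈ 7.146 MJ

Final answer: 7.146 MJ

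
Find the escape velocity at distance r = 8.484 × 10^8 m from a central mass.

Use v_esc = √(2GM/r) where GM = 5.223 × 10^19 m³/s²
r = 8.484 × 10^8 m
GM = 5.223 × 10^19 m³/s²
2GM/r = 2 × (5.223 × 10^19) / (8.484 × 10^8) = 1.23126 × 10^11 m²/s²
v_esc = √(2GM/r) = 350893 m/s ≈ 350.9 km/s

Final answer: 350.9 km/s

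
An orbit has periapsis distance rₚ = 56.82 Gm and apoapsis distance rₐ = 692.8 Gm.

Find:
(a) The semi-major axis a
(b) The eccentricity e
rₚ = 56.82 Gm = 5.682 × 10^10 m
rₐ = 692.8 Gm = 6.928 × 10^11 m
(a) a = (rₚ + rₐ)/2 = 3.7481 × 10^11 m ≈ 374.8 Gm
(b) e = (rₐ − rₚ)/(rₐ + rₚ) = (6.3598 × 10^11) / (7.4962 × 10^11) = 0.848403

Final answer:
(a) a = 374.8 Gm
(b) e = 0.8484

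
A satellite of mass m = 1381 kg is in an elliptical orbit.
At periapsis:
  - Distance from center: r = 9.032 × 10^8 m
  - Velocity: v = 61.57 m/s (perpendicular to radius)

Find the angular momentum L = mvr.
r = 9.032 × 10^8 m
v = 61.57 m/s
vr = 61.57 × 9.032 × 10^8 = 5.561 × 10^10 m²/s
L = m × vr = 1381 × 5.561 × 10^10 = 7.67974 × 10^13 kg·m²/s ≈ 7.68 × 10^13 kg·m²/s

Final answer: L = 7.68 × 10^13 kg·m²/s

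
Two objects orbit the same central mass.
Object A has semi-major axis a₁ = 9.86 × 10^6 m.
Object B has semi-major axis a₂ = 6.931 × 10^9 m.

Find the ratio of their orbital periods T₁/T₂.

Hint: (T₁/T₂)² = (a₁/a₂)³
a₁ = 9.86 × 10^6 m
a₂ = 6.931 × 10^9 m
a₁/a₂ = 0.00142259
T₁/T₂ = (a₁/a₂)^(3/2) = (0.00142259)^1.5 = 5.36564 × 10^-5

Final answer: T₁/T₂ = 5.366 × 10^-5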